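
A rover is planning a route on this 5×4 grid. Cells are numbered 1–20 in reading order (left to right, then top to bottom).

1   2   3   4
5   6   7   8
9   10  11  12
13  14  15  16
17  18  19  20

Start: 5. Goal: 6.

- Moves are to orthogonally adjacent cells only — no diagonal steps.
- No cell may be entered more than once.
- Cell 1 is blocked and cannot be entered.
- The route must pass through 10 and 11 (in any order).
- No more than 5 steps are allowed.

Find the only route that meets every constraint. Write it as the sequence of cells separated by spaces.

The budget equals the shortest possible length, so every move has to be on a shortest route through the required cells.
Route from 5: down to 9, 2× right (reaching 11), up to 7, left to 6 — 5 moves in all.
Check: all required cells visited; 5 ≤ 5 moves.

5 9 10 11 7 6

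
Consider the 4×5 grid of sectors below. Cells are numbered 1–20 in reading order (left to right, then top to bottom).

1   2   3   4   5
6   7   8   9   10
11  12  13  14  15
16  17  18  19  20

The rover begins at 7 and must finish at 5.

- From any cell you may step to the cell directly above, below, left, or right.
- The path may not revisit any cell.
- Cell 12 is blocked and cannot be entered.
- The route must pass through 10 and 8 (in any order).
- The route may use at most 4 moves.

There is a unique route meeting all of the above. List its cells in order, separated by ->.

7 -> 8 -> 9 -> 10 -> 5

The 4-move cap with required stops at 10, 8 leaves no slack for detours.
Route from 7: 3× right (reaching 10), up to 5 — 4 moves in all.
Check: all required cells visited; 4 ≤ 4 moves.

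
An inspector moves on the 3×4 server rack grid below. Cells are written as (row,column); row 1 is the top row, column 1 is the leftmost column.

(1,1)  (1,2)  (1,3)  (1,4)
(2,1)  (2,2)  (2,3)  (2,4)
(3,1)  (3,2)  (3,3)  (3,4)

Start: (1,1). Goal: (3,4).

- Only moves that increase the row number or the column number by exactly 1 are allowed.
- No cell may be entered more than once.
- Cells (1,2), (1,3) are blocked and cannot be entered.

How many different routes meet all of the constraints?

4

A right/down-only route from (1,1) to (3,4) makes exactly 2 down-moves and 3 right-moves in some order.
With no other constraints that would be C(5,2) = 10 routes.
Subtract routes through each blocked cell (inclusion–exclusion for overlaps): − through (1,2): 6 − through (1,3): 3 + through (1,2)&(1,3): 3 → 4.
That gives 4 routes.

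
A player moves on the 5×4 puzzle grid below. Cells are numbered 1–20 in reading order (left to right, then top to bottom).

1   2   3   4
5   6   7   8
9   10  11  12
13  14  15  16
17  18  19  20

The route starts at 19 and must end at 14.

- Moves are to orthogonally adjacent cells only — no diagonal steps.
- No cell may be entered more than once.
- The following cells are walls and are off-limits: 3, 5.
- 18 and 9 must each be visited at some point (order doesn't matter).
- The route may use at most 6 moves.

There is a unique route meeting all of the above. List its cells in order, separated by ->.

19 -> 18 -> 17 -> 13 -> 9 -> 10 -> 14

The 6-move cap with required stops at 18, 9 leaves no slack for detours.
Route from 19: 2× left (reaching 17), 2× up (reaching 9), right to 10, down to 14 — 6 moves in all.
Check: all required cells visited; 6 ≤ 6 moves.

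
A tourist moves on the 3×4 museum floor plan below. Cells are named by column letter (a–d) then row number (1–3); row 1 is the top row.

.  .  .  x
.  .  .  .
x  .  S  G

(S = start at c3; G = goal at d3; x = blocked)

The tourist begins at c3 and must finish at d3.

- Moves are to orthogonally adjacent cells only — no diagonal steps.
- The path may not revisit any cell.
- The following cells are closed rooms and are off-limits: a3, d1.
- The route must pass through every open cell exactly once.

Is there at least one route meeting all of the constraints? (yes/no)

One route that works: c3 → b3 → b2 → a2 → a1 → b1 → c1 → c2 → d2 → d3.

yes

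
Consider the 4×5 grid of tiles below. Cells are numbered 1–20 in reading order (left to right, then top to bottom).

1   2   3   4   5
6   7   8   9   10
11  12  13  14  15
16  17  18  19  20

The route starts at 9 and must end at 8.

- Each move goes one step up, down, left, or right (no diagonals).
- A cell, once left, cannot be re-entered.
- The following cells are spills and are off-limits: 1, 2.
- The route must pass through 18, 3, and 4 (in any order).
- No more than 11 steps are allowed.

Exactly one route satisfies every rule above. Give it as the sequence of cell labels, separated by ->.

9 -> 14 -> 13 -> 18 -> 19 -> 20 -> 15 -> 10 -> 5 -> 4 -> 3 -> 8

The 11-move cap with required stops at 18, 3, 4 leaves no slack for detours.
Route from 9: down to 14, left to 13, down to 18, 2× right (reaching 20), 3× up (reaching 5), 2× left (reaching 3), down to 8 — 11 moves in all.
Check: all required cells visited; 11 ≤ 11 moves.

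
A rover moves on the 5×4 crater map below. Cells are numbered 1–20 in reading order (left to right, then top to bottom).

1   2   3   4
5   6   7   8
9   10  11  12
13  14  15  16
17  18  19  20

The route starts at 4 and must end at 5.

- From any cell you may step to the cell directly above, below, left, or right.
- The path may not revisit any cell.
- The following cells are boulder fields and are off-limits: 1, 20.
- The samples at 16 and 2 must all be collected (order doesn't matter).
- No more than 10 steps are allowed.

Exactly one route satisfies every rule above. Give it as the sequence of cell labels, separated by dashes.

4 - 8 - 12 - 16 - 15 - 11 - 7 - 3 - 2 - 6 - 5

Any route must reach 16 and 2 and still end at 5 within 10 moves, so the order of the required stops is forced.
Route from 4: 3× down (reaching 16), left to 15, 3× up (reaching 3), left to 2, down to 6, left to 5 — 10 moves in all.
Check: all required cells visited; 10 ≤ 10 moves.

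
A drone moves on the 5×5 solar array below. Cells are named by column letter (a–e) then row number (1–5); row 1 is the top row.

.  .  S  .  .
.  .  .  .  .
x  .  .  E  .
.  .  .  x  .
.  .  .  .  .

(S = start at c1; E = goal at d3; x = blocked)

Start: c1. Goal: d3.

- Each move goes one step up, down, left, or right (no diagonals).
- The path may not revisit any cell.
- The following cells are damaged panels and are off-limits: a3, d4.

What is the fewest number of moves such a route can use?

3

The Manhattan distance from c1 to d3 is |1−3| + |3−4| = 3, so at least 3 moves are needed.
A route of 3 moves achieves this: c1 → c2 → c3 → d3.
Since 3 matches the lower bound, it is optimal.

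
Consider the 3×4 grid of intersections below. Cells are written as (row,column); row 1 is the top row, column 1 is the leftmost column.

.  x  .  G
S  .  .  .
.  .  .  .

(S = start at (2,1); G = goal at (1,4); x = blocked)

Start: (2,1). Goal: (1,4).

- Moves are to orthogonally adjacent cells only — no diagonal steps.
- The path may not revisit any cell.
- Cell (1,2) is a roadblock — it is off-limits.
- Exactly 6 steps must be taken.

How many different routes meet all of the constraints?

9

Need simple routes of exactly 6 moves from (2,1) to (1,4) (Manhattan distance 4, so 1 moves are spent on a detour and 1 undoing it).
Branch systematically from the start, pruning whenever the remaining move budget drops below the Manhattan distance to (1,4) or differs from it in parity. Grouping the completions by first move — via (3,1): 5; via (2,2): 4 (no valid completion starts via (1,1)) — and summing: 5 + 4 = 9.
That gives 9 routes.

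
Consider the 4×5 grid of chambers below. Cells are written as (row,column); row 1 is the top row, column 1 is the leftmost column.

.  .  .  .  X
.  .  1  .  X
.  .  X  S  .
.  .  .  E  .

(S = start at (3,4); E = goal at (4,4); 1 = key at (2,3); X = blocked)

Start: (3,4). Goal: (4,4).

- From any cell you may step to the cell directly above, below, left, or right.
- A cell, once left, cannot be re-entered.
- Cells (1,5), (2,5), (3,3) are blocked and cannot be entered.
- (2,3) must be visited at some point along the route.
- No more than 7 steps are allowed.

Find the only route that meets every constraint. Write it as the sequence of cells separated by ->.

The budget equals the shortest possible length, so every move has to be on a shortest route through the required cells.
Route from (3,4): up to (2,4), 2× left (reaching (2,2)), 2× down (reaching (4,2)), 2× right (reaching (4,4)) — 7 moves in all.
Check: all required cells visited; 7 ≤ 7 moves.

(3,4) -> (2,4) -> (2,3) -> (2,2) -> (3,2) -> (4,2) -> (4,3) -> (4,4)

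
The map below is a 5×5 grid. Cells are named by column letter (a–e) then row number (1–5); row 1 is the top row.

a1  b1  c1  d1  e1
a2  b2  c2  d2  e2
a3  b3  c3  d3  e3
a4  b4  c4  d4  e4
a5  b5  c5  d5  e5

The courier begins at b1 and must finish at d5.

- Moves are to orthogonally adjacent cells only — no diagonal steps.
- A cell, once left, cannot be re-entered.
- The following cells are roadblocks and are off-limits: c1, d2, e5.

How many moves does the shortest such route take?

The Manhattan distance from b1 to d5 is |1−5| + |2−4| = 6, so at least 6 moves are needed.
A route of 6 moves achieves this: b1 → b2 → b3 → b4 → b5 → c5 → d5.
Since 6 matches the lower bound, it is optimal.

6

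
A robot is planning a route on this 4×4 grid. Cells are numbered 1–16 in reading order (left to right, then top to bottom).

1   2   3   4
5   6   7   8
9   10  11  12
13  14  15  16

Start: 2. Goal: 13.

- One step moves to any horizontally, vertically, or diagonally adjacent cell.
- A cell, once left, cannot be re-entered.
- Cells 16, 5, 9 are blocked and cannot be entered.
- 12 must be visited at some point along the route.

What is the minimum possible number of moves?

5

Any route passes through 12 somewhere between 2 and 13. Summing Chebyshev distances along the two legs (2 → 12 → 13) gives a lower bound of 2 + 3 = 5 moves.
A route of 5 moves achieves this: 2 → 7 → 12 → 11 → 10 → 13.
Since 5 matches the lower bound, it is optimal.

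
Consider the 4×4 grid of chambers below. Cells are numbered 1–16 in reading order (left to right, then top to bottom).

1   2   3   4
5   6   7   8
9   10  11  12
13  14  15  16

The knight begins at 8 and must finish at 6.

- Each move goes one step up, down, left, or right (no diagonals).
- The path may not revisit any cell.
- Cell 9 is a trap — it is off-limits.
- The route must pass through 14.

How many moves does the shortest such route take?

Any route passes through 14 somewhere between 8 and 6. Summing Manhattan distances along the two legs (8 → 14 → 6) gives a lower bound of 4 + 2 = 6 moves.
A route of 6 moves achieves this: 8 → 12 → 16 → 15 → 14 → 10 → 6.
Since 6 matches the lower bound, it is optimal.

6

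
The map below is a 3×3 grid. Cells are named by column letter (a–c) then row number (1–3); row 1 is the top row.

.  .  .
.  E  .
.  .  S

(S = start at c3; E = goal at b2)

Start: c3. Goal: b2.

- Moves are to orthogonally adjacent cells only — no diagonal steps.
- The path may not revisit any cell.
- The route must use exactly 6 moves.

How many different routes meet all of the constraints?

Need simple routes of exactly 6 moves from c3 to b2 (Manhattan distance 2, so 2 moves are spent on a detour and 2 undoing it).
Enumerating: c3 c2 c1 b1 a1 a2 b2 | c3 b3 a3 a2 a1 b1 b2.
That gives 2 routes.

2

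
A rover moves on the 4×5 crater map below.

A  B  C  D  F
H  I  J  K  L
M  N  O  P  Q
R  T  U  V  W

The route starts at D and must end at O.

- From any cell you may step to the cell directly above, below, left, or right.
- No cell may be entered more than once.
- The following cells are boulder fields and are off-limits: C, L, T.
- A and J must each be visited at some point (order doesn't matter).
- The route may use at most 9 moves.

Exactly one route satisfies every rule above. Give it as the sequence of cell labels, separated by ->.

The budget equals the shortest possible length, so every move has to be on a shortest route through the required cells.
Route from D: down 1 to K, left 2 to I, up 1 to B, left 1 to A, down 2 to M, right 2 to O — 9 moves in all.
Check: all required cells visited; 9 ≤ 9 moves.

D -> K -> J -> I -> B -> A -> H -> M -> N -> O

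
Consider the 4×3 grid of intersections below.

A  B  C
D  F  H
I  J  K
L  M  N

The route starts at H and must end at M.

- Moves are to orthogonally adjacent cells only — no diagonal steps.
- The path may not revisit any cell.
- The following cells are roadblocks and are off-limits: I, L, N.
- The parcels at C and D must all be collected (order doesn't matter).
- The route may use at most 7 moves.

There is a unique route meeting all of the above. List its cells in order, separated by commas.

H, C, B, A, D, F, J, M

The budget equals the shortest possible length, so every move has to be on a shortest route through the required cells.
Route from H: up to C, 2× left (reaching A), down to D, right to F, 2× down (reaching M) — 7 moves in all.
Check: all required cells visited; 7 ≤ 7 moves.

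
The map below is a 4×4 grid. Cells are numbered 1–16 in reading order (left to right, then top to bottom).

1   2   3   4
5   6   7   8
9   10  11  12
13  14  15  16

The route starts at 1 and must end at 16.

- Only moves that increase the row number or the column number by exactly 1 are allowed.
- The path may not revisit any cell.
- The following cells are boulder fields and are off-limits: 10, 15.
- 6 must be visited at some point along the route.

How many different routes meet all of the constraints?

A right/down-only route from 1 to 16 makes exactly 3 down-moves and 3 right-moves in some order.
With no other constraints that would be C(6,3) = 20 routes.
Split at 6 and multiply the segment counts (each segment already excludes blocked cells): 1→6: 2; 6→16: 2; product = 4.
That gives 4 routes.

4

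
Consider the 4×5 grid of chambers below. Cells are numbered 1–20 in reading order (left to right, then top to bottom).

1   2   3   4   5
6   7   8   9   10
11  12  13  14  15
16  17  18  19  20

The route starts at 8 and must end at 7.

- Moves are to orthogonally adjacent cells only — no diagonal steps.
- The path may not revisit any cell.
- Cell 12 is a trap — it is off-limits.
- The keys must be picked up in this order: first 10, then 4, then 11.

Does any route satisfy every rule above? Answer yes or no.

no

Ignoring the required order, 32 revisit-free routes from 8 to 7 pass through all of 10, 4, and 11; the waypoint orders that occur are 4 → 10 → 11 (32) — never 10 → 4 → 11.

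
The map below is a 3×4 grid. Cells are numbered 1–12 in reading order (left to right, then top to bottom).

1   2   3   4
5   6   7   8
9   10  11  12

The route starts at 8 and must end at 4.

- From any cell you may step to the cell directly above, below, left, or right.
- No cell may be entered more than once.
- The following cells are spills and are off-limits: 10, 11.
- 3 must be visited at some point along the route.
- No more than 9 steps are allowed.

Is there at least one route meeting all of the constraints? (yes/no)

yes

One route that works: 8 → 7 → 3 → 4.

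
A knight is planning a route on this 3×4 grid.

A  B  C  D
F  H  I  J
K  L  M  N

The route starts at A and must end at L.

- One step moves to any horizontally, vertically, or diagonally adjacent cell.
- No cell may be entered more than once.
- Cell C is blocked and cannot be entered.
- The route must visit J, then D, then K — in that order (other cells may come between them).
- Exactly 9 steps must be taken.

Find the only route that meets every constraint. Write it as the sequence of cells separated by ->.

The waypoints must appear in the order J, D, K, with no cell reused.
Route from A: down-right 2 to M, up-right 1 to J, up 1 to D, down-left 1 to I, up-left 1 to B, down-left 1 to F, down 1 to K, right 1 to L — 9 moves in all.
Check: order respected (J at step 3, D at step 4, K at step 8); 9 moves as required.

A -> H -> M -> J -> D -> I -> B -> F -> K -> L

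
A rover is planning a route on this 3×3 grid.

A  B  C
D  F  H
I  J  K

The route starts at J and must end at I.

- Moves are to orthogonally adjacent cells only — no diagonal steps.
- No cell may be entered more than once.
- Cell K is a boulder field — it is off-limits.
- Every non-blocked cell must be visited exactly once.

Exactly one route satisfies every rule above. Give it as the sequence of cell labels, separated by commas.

J, F, H, C, B, A, D, I

Need to visit all 8 open cells exactly once, starting at J and ending at I.
Cell H has only two open neighbours (C and F), so the path must pass straight through it: one of those is the cell it's entered from and the other is where it exits.
Route from J: up to F, right to H, up to C, 2× left (reaching A), 2× down (reaching I) — 7 moves in all.
Check: all 8 open cells covered.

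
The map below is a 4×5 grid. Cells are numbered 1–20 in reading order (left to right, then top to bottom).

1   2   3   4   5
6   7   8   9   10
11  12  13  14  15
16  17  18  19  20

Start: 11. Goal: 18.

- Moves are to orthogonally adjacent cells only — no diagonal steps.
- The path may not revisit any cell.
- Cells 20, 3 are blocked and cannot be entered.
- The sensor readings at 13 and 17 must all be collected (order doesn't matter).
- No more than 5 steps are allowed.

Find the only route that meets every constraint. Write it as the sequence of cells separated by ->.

11 -> 16 -> 17 -> 12 -> 13 -> 18

The budget equals the shortest possible length, so every move has to be on a shortest route through the required cells.
Route from 11: down to 16, right to 17, up to 12, right to 13, down to 18 — 5 moves in all.
Check: all required cells visited; 5 ≤ 5 moves.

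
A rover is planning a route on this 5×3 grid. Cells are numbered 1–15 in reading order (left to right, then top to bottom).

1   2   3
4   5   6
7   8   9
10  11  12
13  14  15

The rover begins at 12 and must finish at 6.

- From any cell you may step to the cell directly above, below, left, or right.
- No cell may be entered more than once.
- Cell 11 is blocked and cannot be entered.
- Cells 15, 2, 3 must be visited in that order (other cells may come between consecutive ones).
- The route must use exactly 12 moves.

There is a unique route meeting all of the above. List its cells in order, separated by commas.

12, 15, 14, 13, 10, 7, 8, 5, 4, 1, 2, 3, 6

The waypoints must appear in the order 15, 2, 3, with no cell reused.
Route from 12: down to 15, 2× left (reaching 13), 2× up (reaching 7), right to 8, up to 5, left to 4, up to 1, 2× right (reaching 3), down to 6 — 12 moves in all.
Check: order respected (15 at step 1, 2 at step 10, 3 at step 11); 12 moves as required.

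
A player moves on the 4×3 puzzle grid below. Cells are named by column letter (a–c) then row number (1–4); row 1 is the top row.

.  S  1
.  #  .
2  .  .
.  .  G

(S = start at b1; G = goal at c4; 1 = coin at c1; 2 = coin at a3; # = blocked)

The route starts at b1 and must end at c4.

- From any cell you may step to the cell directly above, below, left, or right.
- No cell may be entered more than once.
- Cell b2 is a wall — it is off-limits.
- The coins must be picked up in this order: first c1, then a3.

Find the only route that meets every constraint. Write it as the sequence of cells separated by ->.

The waypoints must appear in the order c1, a3, with no cell reused.
Route from b1: right to c1, 2× down (reaching c3), 2× left (reaching a3), down to a4, 2× right (reaching c4) — 8 moves in all.
Check: order respected (1 at step 1, 2 at step 5).

b1 -> c1 -> c2 -> c3 -> b3 -> a3 -> a4 -> b4 -> c4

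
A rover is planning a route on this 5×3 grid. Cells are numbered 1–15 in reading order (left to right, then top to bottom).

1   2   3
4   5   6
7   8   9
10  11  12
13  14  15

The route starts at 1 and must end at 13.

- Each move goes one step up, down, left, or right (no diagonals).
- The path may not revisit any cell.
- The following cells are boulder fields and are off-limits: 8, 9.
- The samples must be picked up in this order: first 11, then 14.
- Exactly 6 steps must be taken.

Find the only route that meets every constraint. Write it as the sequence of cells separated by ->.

The waypoints must appear in the order 11, 14, with no cell reused.
Route from 1: down 3 to 10, right 1 to 11, down 1 to 14, left 1 to 13 — 6 moves in all.
Check: order respected (11 at step 4, 14 at step 5); 6 moves as required.

1 -> 4 -> 7 -> 10 -> 11 -> 14 -> 13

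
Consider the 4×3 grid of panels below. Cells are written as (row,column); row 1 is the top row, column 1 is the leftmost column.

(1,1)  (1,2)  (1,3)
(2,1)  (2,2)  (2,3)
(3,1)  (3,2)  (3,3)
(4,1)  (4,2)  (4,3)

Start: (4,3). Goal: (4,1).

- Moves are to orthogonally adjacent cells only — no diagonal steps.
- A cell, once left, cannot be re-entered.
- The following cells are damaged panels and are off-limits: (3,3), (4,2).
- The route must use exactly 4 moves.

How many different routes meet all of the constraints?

Need simple routes of exactly 4 moves from (4,3) to (4,1) (Manhattan distance 2, so 1 moves are spent on a detour and 1 undoing it).
No route satisfies every constraint, so the count is 0.

0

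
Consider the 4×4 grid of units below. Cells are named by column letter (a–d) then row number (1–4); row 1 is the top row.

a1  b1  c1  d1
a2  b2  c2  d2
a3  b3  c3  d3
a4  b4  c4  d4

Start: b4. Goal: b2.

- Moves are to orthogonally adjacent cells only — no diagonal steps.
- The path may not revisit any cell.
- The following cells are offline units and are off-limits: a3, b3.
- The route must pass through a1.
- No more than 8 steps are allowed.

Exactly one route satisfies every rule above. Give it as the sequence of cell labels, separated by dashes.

b4 - c4 - c3 - c2 - c1 - b1 - a1 - a2 - b2

The budget equals the shortest possible length, so every move has to be on a shortest route through the required cells.
Route from b4: right to c4, 3× up (reaching c1), 2× left (reaching a1), down to a2, right to b2 — 8 moves in all.
Check: all required cells visited; 8 ≤ 8 moves.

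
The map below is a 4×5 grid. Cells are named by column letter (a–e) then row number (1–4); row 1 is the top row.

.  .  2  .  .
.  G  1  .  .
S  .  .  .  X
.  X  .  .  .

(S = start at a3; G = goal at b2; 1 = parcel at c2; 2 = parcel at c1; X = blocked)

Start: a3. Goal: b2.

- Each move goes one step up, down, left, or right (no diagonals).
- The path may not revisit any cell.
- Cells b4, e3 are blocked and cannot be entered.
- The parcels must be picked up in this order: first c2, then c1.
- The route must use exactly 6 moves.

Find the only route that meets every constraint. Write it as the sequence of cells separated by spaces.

a3 b3 c3 c2 c1 b1 b2

The waypoints must appear in the order c2, c1, with no cell reused.
Route from a3: right 2 to c3, up 2 to c1, left 1 to b1, down 1 to b2 — 6 moves in all.
Check: order respected (1 at step 3, 2 at step 4); 6 moves as required.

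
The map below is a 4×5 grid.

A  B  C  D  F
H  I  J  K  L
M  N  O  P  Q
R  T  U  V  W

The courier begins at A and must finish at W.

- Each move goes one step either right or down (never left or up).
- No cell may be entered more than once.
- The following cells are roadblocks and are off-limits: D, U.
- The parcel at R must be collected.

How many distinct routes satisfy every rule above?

A right/down-only route from A to W makes exactly 3 down-moves and 4 right-moves in some order.
With no other constraints that would be C(7,3) = 35 routes.
Split at R and multiply the segment counts (each segment already excludes blocked cells): A→R: 1; R→W: 0; product = 0.
No route satisfies every constraint, so the count is 0.

0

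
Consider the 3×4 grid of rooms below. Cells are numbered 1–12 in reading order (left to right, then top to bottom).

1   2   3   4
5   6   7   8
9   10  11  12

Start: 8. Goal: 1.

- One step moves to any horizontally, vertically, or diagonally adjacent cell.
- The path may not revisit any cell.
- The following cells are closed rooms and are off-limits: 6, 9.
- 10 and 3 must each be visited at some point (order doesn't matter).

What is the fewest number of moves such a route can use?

5

Any route passes through 10 and 3 in some order between 8 and 1. Summing Chebyshev distances along each leg and taking the cheapest ordering (8 → 3 → 10 → 1) gives a lower bound of 1 + 2 + 2 = 5 moves.
A route of 5 moves achieves this: 8 → 3 → 7 → 10 → 5 → 1.
Since 5 matches the lower bound, it is optimal.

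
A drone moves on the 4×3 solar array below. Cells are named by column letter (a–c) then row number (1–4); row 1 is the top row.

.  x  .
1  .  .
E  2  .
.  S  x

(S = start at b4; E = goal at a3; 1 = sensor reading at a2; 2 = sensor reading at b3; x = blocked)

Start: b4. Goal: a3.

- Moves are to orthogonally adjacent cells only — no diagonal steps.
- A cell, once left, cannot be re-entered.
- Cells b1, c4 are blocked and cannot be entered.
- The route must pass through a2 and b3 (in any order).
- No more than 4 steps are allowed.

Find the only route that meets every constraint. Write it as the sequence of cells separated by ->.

The 4-move cap with required stops at a2, b3 leaves no slack for detours.
Route from b4: up 2 to b2, left 1 to a2, down 1 to a3 — 4 moves in all.
Check: all required cells visited; 4 ≤ 4 moves.

b4 -> b3 -> b2 -> a2 -> a3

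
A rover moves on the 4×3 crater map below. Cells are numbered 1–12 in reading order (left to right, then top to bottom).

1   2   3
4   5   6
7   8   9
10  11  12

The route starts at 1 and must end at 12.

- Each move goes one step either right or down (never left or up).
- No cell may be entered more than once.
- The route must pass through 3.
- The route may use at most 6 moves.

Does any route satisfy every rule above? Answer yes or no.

yes

One route that works: 1 → 2 → 3 → 6 → 9 → 12.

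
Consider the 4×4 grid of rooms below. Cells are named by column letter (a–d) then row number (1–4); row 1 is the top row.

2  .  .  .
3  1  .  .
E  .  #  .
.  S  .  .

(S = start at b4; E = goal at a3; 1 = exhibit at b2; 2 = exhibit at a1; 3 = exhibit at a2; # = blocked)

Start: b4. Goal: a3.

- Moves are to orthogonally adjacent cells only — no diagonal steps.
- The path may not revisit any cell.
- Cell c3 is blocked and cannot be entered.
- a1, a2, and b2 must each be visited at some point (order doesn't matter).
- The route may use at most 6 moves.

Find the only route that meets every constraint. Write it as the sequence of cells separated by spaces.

b4 b3 b2 b1 a1 a2 a3

The 6-move cap with required stops at a1, a2, b2 leaves no slack for detours.
Route from b4: 3× up (reaching b1), left to a1, 2× down (reaching a3) — 6 moves in all.
Check: all required cells visited; 6 ≤ 6 moves.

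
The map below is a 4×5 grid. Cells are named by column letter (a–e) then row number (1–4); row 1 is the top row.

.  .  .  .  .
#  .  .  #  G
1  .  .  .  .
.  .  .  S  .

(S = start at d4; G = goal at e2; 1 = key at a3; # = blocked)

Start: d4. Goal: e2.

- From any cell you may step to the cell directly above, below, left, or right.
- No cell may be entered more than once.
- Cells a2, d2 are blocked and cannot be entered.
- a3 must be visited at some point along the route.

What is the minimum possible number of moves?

9

Any route passes through a3 somewhere between d4 and e2. Summing Manhattan distances along the two legs (d4 → a3 → e2) gives a lower bound of 4 + 5 = 9 moves.
A route of 9 moves achieves this: d4 → c4 → b4 → a4 → a3 → b3 → c3 → d3 → e3 → e2.
Since 9 matches the lower bound, it is optimal.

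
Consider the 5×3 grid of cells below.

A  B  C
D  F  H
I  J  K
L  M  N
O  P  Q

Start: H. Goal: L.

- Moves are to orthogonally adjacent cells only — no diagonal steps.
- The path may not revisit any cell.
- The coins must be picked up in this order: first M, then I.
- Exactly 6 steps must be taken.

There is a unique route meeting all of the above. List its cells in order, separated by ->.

H -> K -> N -> M -> J -> I -> L

The waypoints must appear in the order M, I, with no cell reused.
Route from H: 2× down (reaching N), left to M, up to J, left to I, down to L — 6 moves in all.
Check: order respected (M at step 3, I at step 5); 6 moves as required.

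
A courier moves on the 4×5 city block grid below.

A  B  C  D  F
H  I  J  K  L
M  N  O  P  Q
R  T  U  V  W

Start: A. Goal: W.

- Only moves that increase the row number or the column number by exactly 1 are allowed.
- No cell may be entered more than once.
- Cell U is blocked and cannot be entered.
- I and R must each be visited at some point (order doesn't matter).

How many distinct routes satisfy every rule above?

A right/down-only route from A to W makes exactly 3 down-moves and 4 right-moves in some order.
With no other constraints that would be C(7,3) = 35 routes.
R is below but to the left of I: going I → R would need a leftward move and R → I an upward move, so no right/down-only route can visit both required cells.
No route satisfies every constraint, so the count is 0.

0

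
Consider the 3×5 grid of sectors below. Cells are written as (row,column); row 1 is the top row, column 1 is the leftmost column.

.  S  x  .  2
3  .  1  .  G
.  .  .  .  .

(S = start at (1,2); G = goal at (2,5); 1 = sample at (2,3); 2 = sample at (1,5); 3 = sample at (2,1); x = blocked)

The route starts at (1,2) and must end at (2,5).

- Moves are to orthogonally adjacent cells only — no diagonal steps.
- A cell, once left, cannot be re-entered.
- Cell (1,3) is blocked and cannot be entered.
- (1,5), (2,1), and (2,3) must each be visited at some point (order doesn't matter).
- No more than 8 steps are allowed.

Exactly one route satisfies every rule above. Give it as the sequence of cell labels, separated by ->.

(1,2) -> (1,1) -> (2,1) -> (2,2) -> (2,3) -> (2,4) -> (1,4) -> (1,5) -> (2,5)

Any route must reach (1,5), (2,1), and (2,3) and still end at (2,5) within 8 moves, so the order of the required stops is forced.
Route from (1,2): left 1 to (1,1), down 1 to (2,1), right 3 to (2,4), up 1 to (1,4), right 1 to (1,5), down 1 to (2,5) — 8 moves in all.
Check: all required cells visited; 8 ≤ 8 moves.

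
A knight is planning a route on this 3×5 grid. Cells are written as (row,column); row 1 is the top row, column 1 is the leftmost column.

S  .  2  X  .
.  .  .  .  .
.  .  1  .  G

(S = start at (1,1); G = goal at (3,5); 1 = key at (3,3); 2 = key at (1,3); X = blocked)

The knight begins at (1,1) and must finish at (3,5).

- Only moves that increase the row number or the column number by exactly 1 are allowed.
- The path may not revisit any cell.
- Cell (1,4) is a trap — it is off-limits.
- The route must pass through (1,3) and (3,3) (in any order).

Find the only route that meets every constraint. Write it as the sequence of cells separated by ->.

Moves only go right or down, so the column and row indices never decrease.
Route from (1,1): right 2 to (1,3), down 2 to (3,3), right 2 to (3,5) — 6 moves in all.
Check: all required cells visited.

(1,1) -> (1,2) -> (1,3) -> (2,3) -> (3,3) -> (3,4) -> (3,5)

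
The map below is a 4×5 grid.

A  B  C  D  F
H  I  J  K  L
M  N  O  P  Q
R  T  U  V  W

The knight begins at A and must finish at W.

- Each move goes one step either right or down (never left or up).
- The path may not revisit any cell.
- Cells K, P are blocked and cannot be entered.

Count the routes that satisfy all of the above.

A right/down-only route from A to W makes exactly 3 down-moves and 4 right-moves in some order.
With no other constraints that would be C(7,3) = 35 routes.
Subtract routes through each blocked cell (inclusion–exclusion for overlaps): − through K: 12 − through P: 20 + through K&P: 8 → 11.
That gives 11 routes.

11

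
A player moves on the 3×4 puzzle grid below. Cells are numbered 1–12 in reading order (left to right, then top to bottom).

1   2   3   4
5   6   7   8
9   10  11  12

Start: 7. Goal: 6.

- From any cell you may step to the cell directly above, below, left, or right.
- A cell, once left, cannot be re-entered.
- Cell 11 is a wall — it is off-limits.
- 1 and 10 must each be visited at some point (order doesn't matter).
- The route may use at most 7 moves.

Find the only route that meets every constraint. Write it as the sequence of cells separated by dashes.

7 - 3 - 2 - 1 - 5 - 9 - 10 - 6

Any route must reach 1 and 10 and still end at 6 within 7 moves, so the order of the required stops is forced.
Route from 7: up to 3, 2× left (reaching 1), 2× down (reaching 9), right to 10, up to 6 — 7 moves in all.
Check: all required cells visited; 7 ≤ 7 moves.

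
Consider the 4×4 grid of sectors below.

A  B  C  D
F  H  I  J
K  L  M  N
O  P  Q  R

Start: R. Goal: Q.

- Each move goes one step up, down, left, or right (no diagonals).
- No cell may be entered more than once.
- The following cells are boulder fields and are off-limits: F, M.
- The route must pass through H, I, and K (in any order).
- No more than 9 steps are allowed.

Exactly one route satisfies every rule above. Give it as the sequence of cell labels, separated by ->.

R -> N -> J -> I -> H -> L -> K -> O -> P -> Q

Any route must reach H, I, and K and still end at Q within 9 moves, so the order of the required stops is forced.
Route from R: up 2 to J, left 2 to H, down 1 to L, left 1 to K, down 1 to O, right 2 to Q — 9 moves in all.
Check: all required cells visited; 9 ≤ 9 moves.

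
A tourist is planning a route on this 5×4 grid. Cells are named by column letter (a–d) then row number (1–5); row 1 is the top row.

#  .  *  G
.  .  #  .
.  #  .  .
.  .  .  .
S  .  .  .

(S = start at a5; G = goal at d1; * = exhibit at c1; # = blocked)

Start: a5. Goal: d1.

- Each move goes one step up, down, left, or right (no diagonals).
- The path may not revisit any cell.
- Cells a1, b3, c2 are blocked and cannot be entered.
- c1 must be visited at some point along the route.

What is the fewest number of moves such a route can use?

Any route passes through c1 somewhere between a5 and d1. Summing Manhattan distances along the two legs (a5 → c1 → d1) gives a lower bound of 6 + 1 = 7 moves.
A route of 7 moves achieves this: a5 → a4 → a3 → a2 → b2 → b1 → c1 → d1.
Since 7 matches the lower bound, it is optimal.

7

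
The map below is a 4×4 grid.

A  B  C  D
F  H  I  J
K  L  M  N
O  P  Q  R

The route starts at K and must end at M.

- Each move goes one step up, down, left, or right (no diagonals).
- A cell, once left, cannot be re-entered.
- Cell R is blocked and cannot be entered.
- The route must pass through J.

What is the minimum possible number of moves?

Any route passes through J somewhere between K and M. Summing Manhattan distances along the two legs (K → J → M) gives a lower bound of 4 + 2 = 6 moves.
A route of 6 moves achieves this: K → F → H → I → J → N → M.
Since 6 matches the lower bound, it is optimal.

6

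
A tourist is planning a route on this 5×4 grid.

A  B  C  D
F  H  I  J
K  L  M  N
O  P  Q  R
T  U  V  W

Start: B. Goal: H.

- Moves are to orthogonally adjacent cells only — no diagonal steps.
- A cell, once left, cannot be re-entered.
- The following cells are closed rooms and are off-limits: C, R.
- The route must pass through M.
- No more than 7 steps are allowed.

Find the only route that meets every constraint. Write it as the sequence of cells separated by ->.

The 7-move cap with required stops at M leaves no slack for detours.
Route from B: left 1 to A, down 2 to K, right 2 to M, up 1 to I, left 1 to H — 7 moves in all.
Check: all required cells visited; 7 ≤ 7 moves.

B -> A -> F -> K -> L -> M -> I -> H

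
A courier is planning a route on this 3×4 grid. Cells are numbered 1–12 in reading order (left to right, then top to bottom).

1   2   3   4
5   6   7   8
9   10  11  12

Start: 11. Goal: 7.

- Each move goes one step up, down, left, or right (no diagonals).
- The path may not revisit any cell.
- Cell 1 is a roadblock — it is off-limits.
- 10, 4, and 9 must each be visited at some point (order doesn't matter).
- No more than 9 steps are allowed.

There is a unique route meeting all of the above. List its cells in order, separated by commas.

11, 10, 9, 5, 6, 2, 3, 4, 8, 7

Any route must reach 10, 4, and 9 and still end at 7 within 9 moves, so the order of the required stops is forced.
Route from 11: left 2 to 9, up 1 to 5, right 1 to 6, up 1 to 2, right 2 to 4, down 1 to 8, left 1 to 7 — 9 moves in all.
Check: all required cells visited; 9 ≤ 9 moves.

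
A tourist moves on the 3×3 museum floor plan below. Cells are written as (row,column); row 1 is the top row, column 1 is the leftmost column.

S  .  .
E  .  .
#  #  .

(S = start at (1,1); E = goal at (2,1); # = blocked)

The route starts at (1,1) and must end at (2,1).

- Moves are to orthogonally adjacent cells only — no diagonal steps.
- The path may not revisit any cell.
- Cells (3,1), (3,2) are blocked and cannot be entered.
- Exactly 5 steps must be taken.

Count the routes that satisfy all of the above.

Need simple routes of exactly 5 moves from (1,1) to (2,1) (Manhattan distance 1, so 2 moves are spent on a detour and 2 undoing it).
Enumerating: (1,1) (1,2) (1,3) (2,3) (2,2) (2,1).
That gives 1 route.

1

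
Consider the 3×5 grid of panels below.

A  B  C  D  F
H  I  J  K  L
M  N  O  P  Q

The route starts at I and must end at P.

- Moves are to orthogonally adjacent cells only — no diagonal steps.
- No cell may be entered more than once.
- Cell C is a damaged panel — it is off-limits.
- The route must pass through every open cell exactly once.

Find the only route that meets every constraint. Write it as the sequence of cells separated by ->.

I -> B -> A -> H -> M -> N -> O -> J -> K -> D -> F -> L -> Q -> P

Need to visit all 14 open cells exactly once, starting at I and ending at P.
Route from I: up to B, left to A, 2× down (reaching M), 2× right (reaching O), up to J, right to K, up to D, right to F, 2× down (reaching Q), left to P — 13 moves in all.
Check: all 14 open cells covered.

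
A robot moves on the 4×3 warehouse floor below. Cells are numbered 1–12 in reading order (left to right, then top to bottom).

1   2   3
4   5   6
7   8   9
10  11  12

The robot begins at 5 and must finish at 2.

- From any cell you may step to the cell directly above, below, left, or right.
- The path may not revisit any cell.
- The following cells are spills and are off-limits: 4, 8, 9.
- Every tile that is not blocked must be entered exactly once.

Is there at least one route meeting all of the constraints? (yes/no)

no

Cell 1 has only one open neighbour but is neither the start nor the goal, so a Hamiltonian route would have to both enter and leave it through the same neighbour — impossible without revisiting.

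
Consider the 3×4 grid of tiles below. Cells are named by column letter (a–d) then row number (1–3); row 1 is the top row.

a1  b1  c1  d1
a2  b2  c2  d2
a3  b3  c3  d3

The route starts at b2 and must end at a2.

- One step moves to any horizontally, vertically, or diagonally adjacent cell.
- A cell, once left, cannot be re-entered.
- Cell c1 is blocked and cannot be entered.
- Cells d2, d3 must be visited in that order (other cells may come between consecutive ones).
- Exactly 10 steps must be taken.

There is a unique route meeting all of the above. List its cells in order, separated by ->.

b2 -> a1 -> b1 -> c2 -> d1 -> d2 -> d3 -> c3 -> b3 -> a3 -> a2

The waypoints must appear in the order d2, d3, with no cell reused.
Route from b2: up-left to a1, right to b1, down-right to c2, up-right to d1, 2× down (reaching d3), 3× left (reaching a3), up to a2 — 10 moves in all.
Check: order respected (d2 at step 5, d3 at step 6); 10 moves as required.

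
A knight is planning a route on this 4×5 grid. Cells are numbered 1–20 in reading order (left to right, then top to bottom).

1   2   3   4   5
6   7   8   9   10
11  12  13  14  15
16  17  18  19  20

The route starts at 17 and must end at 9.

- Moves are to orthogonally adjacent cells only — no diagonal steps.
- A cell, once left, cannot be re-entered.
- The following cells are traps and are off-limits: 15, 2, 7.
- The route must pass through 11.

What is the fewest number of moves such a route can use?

Any route passes through 11 somewhere between 17 and 9. Summing Manhattan distances along the two legs (17 → 11 → 9) gives a lower bound of 2 + 4 = 6 moves.
A route of 6 moves achieves this: 17 → 16 → 11 → 12 → 13 → 8 → 9.
Since 6 matches the lower bound, it is optimal.

6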